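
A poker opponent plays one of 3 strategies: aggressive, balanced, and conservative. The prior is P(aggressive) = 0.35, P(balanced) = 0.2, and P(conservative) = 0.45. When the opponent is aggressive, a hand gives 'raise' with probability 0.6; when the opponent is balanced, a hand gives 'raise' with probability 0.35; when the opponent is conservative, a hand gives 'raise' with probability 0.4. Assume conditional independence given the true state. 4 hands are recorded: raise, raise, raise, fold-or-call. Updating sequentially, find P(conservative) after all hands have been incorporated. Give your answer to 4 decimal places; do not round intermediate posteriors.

0.3255

After 'raise': normaliser = 0.6·0.3500 + 0.35·0.2000 + 0.4·0.4500; P(aggressive) ≈ 0.4565, P(balanced) ≈ 0.1522, P(conservative) ≈ 0.3913
After 'raise': normaliser = 0.6·0.4565 + 0.35·0.1522 + 0.4·0.3913; P(aggressive) ≈ 0.5663, P(balanced) ≈ 0.1101, P(conservative) ≈ 0.3236
After 'raise': normaliser = 0.6·0.5663 + 0.35·0.1101 + 0.4·0.3236; P(aggressive) ≈ 0.6692, P(balanced) ≈ 0.0759, P(conservative) ≈ 0.2549
After 'fold-or-call': normaliser = 0.4·0.6692 + 0.65·0.0759 + 0.6·0.2549; P(aggressive) ≈ 0.5696, P(balanced) ≈ 0.1050, P(conservative) ≈ 0.3255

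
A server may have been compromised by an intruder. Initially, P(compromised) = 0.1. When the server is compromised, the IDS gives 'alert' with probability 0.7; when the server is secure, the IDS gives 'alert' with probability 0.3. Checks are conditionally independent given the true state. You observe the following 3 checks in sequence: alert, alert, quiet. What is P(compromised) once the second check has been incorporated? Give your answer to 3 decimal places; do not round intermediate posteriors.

0.377

After 'alert': P(compromised) = 0.7·0.1000 / (0.7·0.1000 + 0.3·0.9000) ≈ 0.2059
After 'alert': P(compromised) = 0.7·0.2059 / (0.7·0.2059 + 0.3·0.7941) ≈ 0.3769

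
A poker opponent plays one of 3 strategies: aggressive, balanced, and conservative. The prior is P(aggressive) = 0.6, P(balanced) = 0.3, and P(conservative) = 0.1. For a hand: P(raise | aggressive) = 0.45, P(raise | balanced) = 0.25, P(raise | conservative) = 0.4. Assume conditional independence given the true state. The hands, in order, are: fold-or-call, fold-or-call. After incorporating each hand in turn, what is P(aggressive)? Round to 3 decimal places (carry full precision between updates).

Each posterior becomes the prior for the next update.
After 'fold-or-call': normaliser = 0.55·0.6000 + 0.75·0.3000 + 0.6·0.1000; P(aggressive) ≈ 0.5366, P(balanced) ≈ 0.3659, P(conservative) ≈ 0.0976
After 'fold-or-call': normaliser = 0.55·0.5366 + 0.75·0.3659 + 0.6·0.0976; P(aggressive) ≈ 0.4699, P(balanced) ≈ 0.4369, P(conservative) ≈ 0.0932

0.470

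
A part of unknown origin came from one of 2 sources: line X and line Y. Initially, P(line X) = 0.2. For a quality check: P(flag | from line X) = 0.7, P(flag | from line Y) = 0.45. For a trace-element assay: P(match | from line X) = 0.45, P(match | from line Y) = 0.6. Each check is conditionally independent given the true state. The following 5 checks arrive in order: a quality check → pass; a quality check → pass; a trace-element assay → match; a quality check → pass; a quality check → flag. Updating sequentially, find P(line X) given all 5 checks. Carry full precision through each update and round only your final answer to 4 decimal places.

0.0452

After a quality check='pass': P(line X) = 0.3·0.2000 / (0.3·0.2000 + 0.55·0.8000) ≈ 0.1200
After a quality check='pass': P(line X) = 0.3·0.1200 / (0.3·0.1200 + 0.55·0.8800) ≈ 0.0692
After a trace-element assay='match': P(line X) = 0.45·0.0692 / (0.45·0.0692 + 0.6·0.9308) ≈ 0.0528
After a quality check='pass': P(line X) = 0.3·0.0528 / (0.3·0.0528 + 0.55·0.9472) ≈ 0.0295
After a quality check='flag': P(line X) = 0.7·0.0295 / (0.7·0.0295 + 0.45·0.9705) ≈ 0.0452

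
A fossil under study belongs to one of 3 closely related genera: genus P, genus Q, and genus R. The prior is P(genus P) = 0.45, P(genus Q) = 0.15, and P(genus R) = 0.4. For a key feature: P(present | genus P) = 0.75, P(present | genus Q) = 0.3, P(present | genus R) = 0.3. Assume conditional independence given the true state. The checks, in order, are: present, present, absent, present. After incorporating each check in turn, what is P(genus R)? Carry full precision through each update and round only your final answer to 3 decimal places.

0.131

After 'present': normaliser = 0.75·0.4500 + 0.3·0.1500 + 0.3·0.4000; P(genus P) ≈ 0.6716, P(genus Q) ≈ 0.0896, P(genus R) ≈ 0.2388
After 'present': normaliser = 0.75·0.6716 + 0.3·0.0896 + 0.3·0.2388; P(genus P) ≈ 0.8364, P(genus Q) ≈ 0.0446, P(genus R) ≈ 0.1190
After 'absent': normaliser = 0.25·0.8364 + 0.7·0.0446 + 0.7·0.1190; P(genus P) ≈ 0.6462, P(genus Q) ≈ 0.0965, P(genus R) ≈ 0.2573
After 'present': normaliser = 0.75·0.6462 + 0.3·0.0965 + 0.3·0.2573; P(genus P) ≈ 0.8203, P(genus Q) ≈ 0.0490, P(genus R) ≈ 0.1307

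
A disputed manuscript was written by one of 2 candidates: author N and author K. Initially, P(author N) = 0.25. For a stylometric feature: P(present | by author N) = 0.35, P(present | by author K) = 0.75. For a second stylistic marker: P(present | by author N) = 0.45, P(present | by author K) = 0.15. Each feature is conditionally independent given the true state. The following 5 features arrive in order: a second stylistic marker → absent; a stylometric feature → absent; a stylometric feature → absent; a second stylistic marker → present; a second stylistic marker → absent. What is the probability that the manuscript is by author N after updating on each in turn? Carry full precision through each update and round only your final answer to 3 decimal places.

0.739

After a second stylistic marker='absent': P(author N) = 0.55·0.2500 / (0.55·0.2500 + 0.85·0.7500) ≈ 0.1774
After a stylometric feature='absent': P(author N) = 0.65·0.1774 / (0.65·0.1774 + 0.25·0.8226) ≈ 0.3593
After a stylometric feature='absent': P(author N) = 0.65·0.3593 / (0.65·0.3593 + 0.25·0.6407) ≈ 0.5932
After a second stylistic marker='present': P(author N) = 0.45·0.5932 / (0.45·0.5932 + 0.15·0.4068) ≈ 0.8139
After a second stylistic marker='absent': P(author N) = 0.55·0.8139 / (0.55·0.8139 + 0.85·0.1861) ≈ 0.7389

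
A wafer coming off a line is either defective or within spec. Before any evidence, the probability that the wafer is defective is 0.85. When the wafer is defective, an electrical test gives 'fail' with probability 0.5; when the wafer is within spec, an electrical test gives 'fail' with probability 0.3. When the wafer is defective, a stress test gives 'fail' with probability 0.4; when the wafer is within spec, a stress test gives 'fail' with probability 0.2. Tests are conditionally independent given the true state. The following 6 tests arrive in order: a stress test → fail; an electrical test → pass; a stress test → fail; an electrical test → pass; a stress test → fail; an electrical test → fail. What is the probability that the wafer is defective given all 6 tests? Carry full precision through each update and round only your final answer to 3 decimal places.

After a stress test='fail': P(defective) = 0.4·0.8500 / (0.4·0.8500 + 0.2·0.1500) ≈ 0.9189
After an electrical test='pass': P(defective) = 0.5·0.9189 / (0.5·0.9189 + 0.7·0.0811) ≈ 0.8901
After a stress test='fail': P(defective) = 0.4·0.8901 / (0.4·0.8901 + 0.2·0.1099) ≈ 0.9418
After an electrical test='pass': P(defective) = 0.5·0.9418 / (0.5·0.9418 + 0.7·0.0582) ≈ 0.9204
After a stress test='fail': P(defective) = 0.4·0.9204 / (0.4·0.9204 + 0.2·0.0796) ≈ 0.9586
After an electrical test='fail': P(defective) = 0.5·0.9586 / (0.5·0.9586 + 0.3·0.0414) ≈ 0.9747

0.975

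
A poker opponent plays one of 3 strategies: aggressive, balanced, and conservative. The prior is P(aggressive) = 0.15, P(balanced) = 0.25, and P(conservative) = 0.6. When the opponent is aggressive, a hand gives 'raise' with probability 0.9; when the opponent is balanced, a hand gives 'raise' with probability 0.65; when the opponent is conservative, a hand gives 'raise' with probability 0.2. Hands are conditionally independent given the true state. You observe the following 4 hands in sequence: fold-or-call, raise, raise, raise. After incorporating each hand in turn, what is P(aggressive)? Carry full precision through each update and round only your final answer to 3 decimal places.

0.282

After 'fold-or-call': normaliser = 0.1·0.1500 + 0.35·0.2500 + 0.8·0.6000; P(aggressive) ≈ 0.0258, P(balanced) ≈ 0.1502, P(conservative) ≈ 0.8240
After 'raise': normaliser = 0.9·0.0258 + 0.65·0.1502 + 0.2·0.8240; P(aggressive) ≈ 0.0811, P(balanced) ≈ 0.3418, P(conservative) ≈ 0.5770
After 'raise': normaliser = 0.9·0.0811 + 0.65·0.3418 + 0.2·0.5770; P(aggressive) ≈ 0.1778, P(balanced) ≈ 0.5411, P(conservative) ≈ 0.2810
After 'raise': normaliser = 0.9·0.1778 + 0.65·0.5411 + 0.2·0.2810; P(aggressive) ≈ 0.2818, P(balanced) ≈ 0.6192, P(conservative) ≈ 0.0990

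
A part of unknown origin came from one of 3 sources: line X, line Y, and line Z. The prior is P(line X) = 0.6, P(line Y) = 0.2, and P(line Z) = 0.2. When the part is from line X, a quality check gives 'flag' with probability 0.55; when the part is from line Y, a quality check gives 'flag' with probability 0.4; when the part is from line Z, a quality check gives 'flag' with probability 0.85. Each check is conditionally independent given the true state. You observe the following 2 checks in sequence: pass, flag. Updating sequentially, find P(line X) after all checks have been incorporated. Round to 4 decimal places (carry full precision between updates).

After 'pass': normaliser = 0.45·0.6000 + 0.6·0.2000 + 0.15·0.2000; P(line X) ≈ 0.6429, P(line Y) ≈ 0.2857, P(line Z) ≈ 0.0714
After 'flag': normaliser = 0.55·0.6429 + 0.4·0.2857 + 0.85·0.0714; P(line X) ≈ 0.6689, P(line Y) ≈ 0.2162, P(line Z) ≈ 0.1149

0.6689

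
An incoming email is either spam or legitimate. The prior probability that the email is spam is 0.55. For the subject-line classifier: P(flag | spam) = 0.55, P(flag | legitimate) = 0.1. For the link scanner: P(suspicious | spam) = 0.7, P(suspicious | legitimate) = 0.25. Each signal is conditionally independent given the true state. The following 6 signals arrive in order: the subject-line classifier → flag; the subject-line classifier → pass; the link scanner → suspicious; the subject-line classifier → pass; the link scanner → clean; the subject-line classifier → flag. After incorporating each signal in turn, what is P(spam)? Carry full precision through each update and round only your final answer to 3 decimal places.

0.912

Each posterior becomes the prior for the next update.
After the subject-line classifier='flag': P(spam) = 0.55·0.5500 / (0.55·0.5500 + 0.1·0.4500) ≈ 0.8705
After the subject-line classifier='pass': P(spam) = 0.45·0.8705 / (0.45·0.8705 + 0.9·0.1295) ≈ 0.7707
After the link scanner='suspicious': P(spam) = 0.7·0.7707 / (0.7·0.7707 + 0.25·0.2293) ≈ 0.9039
After the subject-line classifier='pass': P(spam) = 0.45·0.9039 / (0.45·0.9039 + 0.9·0.0961) ≈ 0.8247
After the link scanner='clean': P(spam) = 0.3·0.8247 / (0.3·0.8247 + 0.75·0.1753) ≈ 0.6530
After the subject-line classifier='flag': P(spam) = 0.55·0.6530 / (0.55·0.6530 + 0.1·0.3470) ≈ 0.9119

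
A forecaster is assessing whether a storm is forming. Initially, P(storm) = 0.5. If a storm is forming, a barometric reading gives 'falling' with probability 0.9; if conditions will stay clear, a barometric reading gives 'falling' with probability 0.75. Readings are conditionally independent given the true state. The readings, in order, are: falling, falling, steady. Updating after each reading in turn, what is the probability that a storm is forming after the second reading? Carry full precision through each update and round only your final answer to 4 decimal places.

0.5902

After 'falling': P(storm) = 0.9·0.5000 / (0.9·0.5000 + 0.75·0.5000) ≈ 0.5455
After 'falling': P(storm) = 0.9·0.5455 / (0.9·0.5455 + 0.75·0.4545) ≈ 0.5902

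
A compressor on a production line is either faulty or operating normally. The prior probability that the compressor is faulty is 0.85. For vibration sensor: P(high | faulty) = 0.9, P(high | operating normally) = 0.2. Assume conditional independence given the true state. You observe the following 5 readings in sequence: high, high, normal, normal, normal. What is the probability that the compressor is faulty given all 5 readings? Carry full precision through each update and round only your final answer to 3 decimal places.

0.183

After 'high': P(faulty) = 0.9·0.8500 / (0.9·0.8500 + 0.2·0.1500) ≈ 0.9623
After 'high': P(faulty) = 0.9·0.9623 / (0.9·0.9623 + 0.2·0.0377) ≈ 0.9914
After 'normal': P(faulty) = 0.1·0.9914 / (0.1·0.9914 + 0.8·0.0086) ≈ 0.9348
After 'normal': P(faulty) = 0.1·0.9348 / (0.1·0.9348 + 0.8·0.0652) ≈ 0.6420
After 'normal': P(faulty) = 0.1·0.6420 / (0.1·0.6420 + 0.8·0.3580) ≈ 0.1831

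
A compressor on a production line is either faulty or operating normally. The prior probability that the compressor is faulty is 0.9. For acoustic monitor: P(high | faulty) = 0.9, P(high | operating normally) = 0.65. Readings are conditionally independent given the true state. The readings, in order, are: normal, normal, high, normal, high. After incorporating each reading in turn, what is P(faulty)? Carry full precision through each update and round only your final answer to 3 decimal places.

After 'normal': P(faulty) = 0.1·0.9000 / (0.1·0.9000 + 0.35·0.1000) ≈ 0.7200
After 'normal': P(faulty) = 0.1·0.7200 / (0.1·0.7200 + 0.35·0.2800) ≈ 0.4235
After 'high': P(faulty) = 0.9·0.4235 / (0.9·0.4235 + 0.65·0.5765) ≈ 0.5043
After 'normal': P(faulty) = 0.1·0.5043 / (0.1·0.5043 + 0.35·0.4957) ≈ 0.2252
After 'high': P(faulty) = 0.9·0.2252 / (0.9·0.2252 + 0.65·0.7748) ≈ 0.2870

0.287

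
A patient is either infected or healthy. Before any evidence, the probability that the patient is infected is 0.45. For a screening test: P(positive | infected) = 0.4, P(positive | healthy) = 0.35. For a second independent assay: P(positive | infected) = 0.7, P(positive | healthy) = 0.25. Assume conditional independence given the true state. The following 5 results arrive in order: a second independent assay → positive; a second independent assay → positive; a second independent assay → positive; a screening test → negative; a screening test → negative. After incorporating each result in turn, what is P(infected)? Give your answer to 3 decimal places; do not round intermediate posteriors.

0.939

After a second independent assay='positive': P(infected) = 0.7·0.4500 / (0.7·0.4500 + 0.25·0.5500) ≈ 0.6961
After a second independent assay='positive': P(infected) = 0.7·0.6961 / (0.7·0.6961 + 0.25·0.3039) ≈ 0.8651
After a second independent assay='positive': P(infected) = 0.7·0.8651 / (0.7·0.8651 + 0.25·0.1349) ≈ 0.9473
After a screening test='negative': P(infected) = 0.6·0.9473 / (0.6·0.9473 + 0.65·0.0527) ≈ 0.9431
After a screening test='negative': P(infected) = 0.6·0.9431 / (0.6·0.9431 + 0.65·0.0569) ≈ 0.9387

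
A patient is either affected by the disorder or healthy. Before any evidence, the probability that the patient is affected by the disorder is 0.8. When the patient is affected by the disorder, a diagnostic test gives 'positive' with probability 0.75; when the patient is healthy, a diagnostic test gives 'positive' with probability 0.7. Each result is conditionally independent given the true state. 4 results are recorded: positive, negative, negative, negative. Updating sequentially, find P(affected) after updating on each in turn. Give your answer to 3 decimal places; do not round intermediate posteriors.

After 'positive': P(affected) = 0.75·0.8000 / (0.75·0.8000 + 0.7·0.2000) ≈ 0.8108
After 'negative': P(affected) = 0.25·0.8108 / (0.25·0.8108 + 0.3·0.1892) ≈ 0.7812
After 'negative': P(affected) = 0.25·0.7812 / (0.25·0.7812 + 0.3·0.2188) ≈ 0.7485
After 'negative': P(affected) = 0.25·0.7485 / (0.25·0.7485 + 0.3·0.2515) ≈ 0.7127

0.713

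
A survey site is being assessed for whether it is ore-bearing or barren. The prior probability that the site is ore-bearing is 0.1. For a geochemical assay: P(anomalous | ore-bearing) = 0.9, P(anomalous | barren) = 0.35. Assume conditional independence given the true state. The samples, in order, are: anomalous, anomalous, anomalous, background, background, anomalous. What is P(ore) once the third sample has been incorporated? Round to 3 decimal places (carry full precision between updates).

After 'anomalous': P(ore) = 0.9·0.1000 / (0.9·0.1000 + 0.35·0.9000) ≈ 0.2222
After 'anomalous': P(ore) = 0.9·0.2222 / (0.9·0.2222 + 0.35·0.7778) ≈ 0.4235
After 'anomalous': P(ore) = 0.9·0.4235 / (0.9·0.4235 + 0.35·0.5765) ≈ 0.6539

0.654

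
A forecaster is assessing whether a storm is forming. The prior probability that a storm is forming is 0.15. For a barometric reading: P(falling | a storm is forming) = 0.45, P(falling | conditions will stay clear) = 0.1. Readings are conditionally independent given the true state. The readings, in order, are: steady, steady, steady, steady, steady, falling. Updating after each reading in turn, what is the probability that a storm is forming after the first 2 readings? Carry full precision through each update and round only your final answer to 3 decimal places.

Apply Bayes' rule sequentially, carrying P(storm) forward.
After 'steady': P(storm) = 0.55·0.1500 / (0.55·0.1500 + 0.9·0.8500) ≈ 0.0973
After 'steady': P(storm) = 0.55·0.0973 / (0.55·0.0973 + 0.9·0.9027) ≈ 0.0618

0.062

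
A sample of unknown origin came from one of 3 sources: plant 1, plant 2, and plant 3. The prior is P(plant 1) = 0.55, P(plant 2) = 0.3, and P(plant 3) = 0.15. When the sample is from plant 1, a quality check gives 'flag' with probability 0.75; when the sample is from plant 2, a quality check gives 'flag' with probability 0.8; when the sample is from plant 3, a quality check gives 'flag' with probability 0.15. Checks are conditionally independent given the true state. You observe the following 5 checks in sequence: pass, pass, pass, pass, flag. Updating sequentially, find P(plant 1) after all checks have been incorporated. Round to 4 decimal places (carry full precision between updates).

0.1173

After 'pass': normaliser = 0.25·0.5500 + 0.2·0.3000 + 0.85·0.1500; P(plant 1) ≈ 0.4231, P(plant 2) ≈ 0.1846, P(plant 3) ≈ 0.3923
After 'pass': normaliser = 0.25·0.4231 + 0.2·0.1846 + 0.85·0.3923; P(plant 1) ≈ 0.2221, P(plant 2) ≈ 0.0775, P(plant 3) ≈ 0.7003
After 'pass': normaliser = 0.25·0.2221 + 0.2·0.0775 + 0.85·0.7003; P(plant 1) ≈ 0.0833, P(plant 2) ≈ 0.0233, P(plant 3) ≈ 0.8934
After 'pass': normaliser = 0.25·0.0833 + 0.2·0.0233 + 0.85·0.8934; P(plant 1) ≈ 0.0265, P(plant 2) ≈ 0.0059, P(plant 3) ≈ 0.9675
After 'flag': normaliser = 0.75·0.0265 + 0.8·0.0059 + 0.15·0.9675; P(plant 1) ≈ 0.1173, P(plant 2) ≈ 0.0279, P(plant 3) ≈ 0.8548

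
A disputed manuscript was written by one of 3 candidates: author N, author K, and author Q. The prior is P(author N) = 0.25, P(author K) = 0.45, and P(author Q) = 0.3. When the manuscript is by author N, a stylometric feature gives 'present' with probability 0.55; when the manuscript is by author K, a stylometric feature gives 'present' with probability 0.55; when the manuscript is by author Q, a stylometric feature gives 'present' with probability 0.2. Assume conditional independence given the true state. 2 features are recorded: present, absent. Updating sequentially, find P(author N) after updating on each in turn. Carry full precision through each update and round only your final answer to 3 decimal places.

0.280

After 'present': normaliser = 0.55·0.2500 + 0.55·0.4500 + 0.2·0.3000; P(author N) ≈ 0.3090, P(author K) ≈ 0.5562, P(author Q) ≈ 0.1348
After 'absent': normaliser = 0.45·0.3090 + 0.45·0.5562 + 0.8·0.1348; P(author N) ≈ 0.2797, P(author K) ≈ 0.5034, P(author Q) ≈ 0.2169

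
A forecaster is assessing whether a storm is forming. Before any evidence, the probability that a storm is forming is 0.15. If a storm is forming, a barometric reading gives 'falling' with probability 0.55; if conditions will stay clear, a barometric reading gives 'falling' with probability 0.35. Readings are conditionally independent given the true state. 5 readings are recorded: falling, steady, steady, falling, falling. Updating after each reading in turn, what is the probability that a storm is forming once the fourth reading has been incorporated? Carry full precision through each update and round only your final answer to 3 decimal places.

0.173

Each posterior becomes the prior for the next update.
After 'falling': P(storm) = 0.55·0.1500 / (0.55·0.1500 + 0.35·0.8500) ≈ 0.2171
After 'steady': P(storm) = 0.45·0.2171 / (0.45·0.2171 + 0.65·0.7829) ≈ 0.1611
After 'steady': P(storm) = 0.45·0.1611 / (0.45·0.1611 + 0.65·0.8389) ≈ 0.1173
After 'falling': P(storm) = 0.55·0.1173 / (0.55·0.1173 + 0.35·0.8827) ≈ 0.1728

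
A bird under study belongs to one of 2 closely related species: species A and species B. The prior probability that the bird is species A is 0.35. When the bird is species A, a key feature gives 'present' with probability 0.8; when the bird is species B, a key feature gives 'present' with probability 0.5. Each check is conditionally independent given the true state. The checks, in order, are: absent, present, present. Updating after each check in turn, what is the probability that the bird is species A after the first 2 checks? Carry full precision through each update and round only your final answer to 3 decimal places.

0.256

After 'absent': P(species A) = 0.2·0.3500 / (0.2·0.3500 + 0.5·0.6500) ≈ 0.1772
After 'present': P(species A) = 0.8·0.1772 / (0.8·0.1772 + 0.5·0.8228) ≈ 0.2563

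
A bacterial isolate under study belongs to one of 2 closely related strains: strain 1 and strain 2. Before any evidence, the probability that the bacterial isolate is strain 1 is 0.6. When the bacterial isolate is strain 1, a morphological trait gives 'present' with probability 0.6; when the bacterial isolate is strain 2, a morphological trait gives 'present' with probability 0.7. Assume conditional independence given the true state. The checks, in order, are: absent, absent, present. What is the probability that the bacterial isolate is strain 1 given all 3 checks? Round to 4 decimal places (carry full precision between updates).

0.6957

After 'absent': P(strain 1) = 0.4·0.6000 / (0.4·0.6000 + 0.3·0.4000) ≈ 0.6667
After 'absent': P(strain 1) = 0.4·0.6667 / (0.4·0.6667 + 0.3·0.3333) ≈ 0.7273
After 'present': P(strain 1) = 0.6·0.7273 / (0.6·0.7273 + 0.7·0.2727) ≈ 0.6957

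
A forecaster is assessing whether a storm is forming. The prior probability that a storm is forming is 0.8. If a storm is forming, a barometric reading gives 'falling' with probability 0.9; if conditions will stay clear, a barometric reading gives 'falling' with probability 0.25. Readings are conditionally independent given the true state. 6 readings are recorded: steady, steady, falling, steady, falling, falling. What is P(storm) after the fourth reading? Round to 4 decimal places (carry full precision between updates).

After 'steady': P(storm) = 0.1·0.8000 / (0.1·0.8000 + 0.75·0.2000) ≈ 0.3478
After 'steady': P(storm) = 0.1·0.3478 / (0.1·0.3478 + 0.75·0.6522) ≈ 0.0664
After 'falling': P(storm) = 0.9·0.0664 / (0.9·0.0664 + 0.25·0.9336) ≈ 0.2038
After 'steady': P(storm) = 0.1·0.2038 / (0.1·0.2038 + 0.75·0.7962) ≈ 0.0330

0.0330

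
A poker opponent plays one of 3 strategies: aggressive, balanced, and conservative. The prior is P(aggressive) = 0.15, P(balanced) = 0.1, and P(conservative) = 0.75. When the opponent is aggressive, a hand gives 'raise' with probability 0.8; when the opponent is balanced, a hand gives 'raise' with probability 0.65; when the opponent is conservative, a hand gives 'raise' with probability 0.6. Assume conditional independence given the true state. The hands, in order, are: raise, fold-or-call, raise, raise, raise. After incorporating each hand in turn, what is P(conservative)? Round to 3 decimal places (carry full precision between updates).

0.677

After 'raise': normaliser = 0.8·0.1500 + 0.65·0.1000 + 0.6·0.7500; P(aggressive) ≈ 0.1890, P(balanced) ≈ 0.1024, P(conservative) ≈ 0.7087
After 'fold-or-call': normaliser = 0.2·0.1890 + 0.35·0.1024 + 0.4·0.7087; P(aggressive) ≈ 0.1058, P(balanced) ≈ 0.1003, P(conservative) ≈ 0.7938
After 'raise': normaliser = 0.8·0.1058 + 0.65·0.1003 + 0.6·0.7938; P(aggressive) ≈ 0.1352, P(balanced) ≈ 0.1041, P(conservative) ≈ 0.7606
After 'raise': normaliser = 0.8·0.1352 + 0.65·0.1041 + 0.6·0.7606; P(aggressive) ≈ 0.1711, P(balanced) ≈ 0.1071, P(conservative) ≈ 0.7218
After 'raise': normaliser = 0.8·0.1711 + 0.65·0.1071 + 0.6·0.7218; P(aggressive) ≈ 0.2140, P(balanced) ≈ 0.1088, P(conservative) ≈ 0.6772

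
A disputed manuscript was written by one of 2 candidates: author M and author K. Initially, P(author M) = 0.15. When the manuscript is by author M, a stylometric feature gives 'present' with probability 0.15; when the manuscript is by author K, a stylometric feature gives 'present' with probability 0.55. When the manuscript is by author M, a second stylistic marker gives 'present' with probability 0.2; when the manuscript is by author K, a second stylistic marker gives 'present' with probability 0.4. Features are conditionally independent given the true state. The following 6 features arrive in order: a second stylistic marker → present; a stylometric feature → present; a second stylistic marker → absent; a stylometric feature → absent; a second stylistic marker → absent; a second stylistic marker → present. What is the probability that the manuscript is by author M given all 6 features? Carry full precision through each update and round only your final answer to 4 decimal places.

0.0388

After a second stylistic marker='present': P(author M) = 0.2·0.1500 / (0.2·0.1500 + 0.4·0.8500) ≈ 0.0811
After a stylometric feature='present': P(author M) = 0.15·0.0811 / (0.15·0.0811 + 0.55·0.9189) ≈ 0.0235
After a second stylistic marker='absent': P(author M) = 0.8·0.0235 / (0.8·0.0235 + 0.6·0.9765) ≈ 0.0311
After a stylometric feature='absent': P(author M) = 0.85·0.0311 / (0.85·0.0311 + 0.45·0.9689) ≈ 0.0571
After a second stylistic marker='absent': P(author M) = 0.8·0.0571 / (0.8·0.0571 + 0.6·0.9429) ≈ 0.0748
After a second stylistic marker='present': P(author M) = 0.2·0.0748 / (0.2·0.0748 + 0.4·0.9252) ≈ 0.0388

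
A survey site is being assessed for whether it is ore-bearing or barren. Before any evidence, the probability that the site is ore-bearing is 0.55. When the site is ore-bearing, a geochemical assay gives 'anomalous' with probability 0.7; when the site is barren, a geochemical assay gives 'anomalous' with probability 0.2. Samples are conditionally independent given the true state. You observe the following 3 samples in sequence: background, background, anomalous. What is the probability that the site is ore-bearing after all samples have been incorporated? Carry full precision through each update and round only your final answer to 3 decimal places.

0.376

After 'background': P(ore) = 0.3·0.5500 / (0.3·0.5500 + 0.8·0.4500) ≈ 0.3143
After 'background': P(ore) = 0.3·0.3143 / (0.3·0.3143 + 0.8·0.6857) ≈ 0.1467
After 'anomalous': P(ore) = 0.7·0.1467 / (0.7·0.1467 + 0.2·0.8533) ≈ 0.3756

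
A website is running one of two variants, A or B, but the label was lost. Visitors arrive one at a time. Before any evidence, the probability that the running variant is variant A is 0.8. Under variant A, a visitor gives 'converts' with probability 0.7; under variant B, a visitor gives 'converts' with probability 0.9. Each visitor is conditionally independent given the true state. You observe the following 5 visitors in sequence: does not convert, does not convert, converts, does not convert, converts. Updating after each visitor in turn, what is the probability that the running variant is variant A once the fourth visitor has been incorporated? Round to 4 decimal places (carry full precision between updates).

After 'does not convert': P(A) = 0.3·0.8000 / (0.3·0.8000 + 0.1·0.2000) ≈ 0.9231
After 'does not convert': P(A) = 0.3·0.9231 / (0.3·0.9231 + 0.1·0.0769) ≈ 0.9730
After 'converts': P(A) = 0.7·0.9730 / (0.7·0.9730 + 0.9·0.0270) ≈ 0.9655
After 'does not convert': P(A) = 0.3·0.9655 / (0.3·0.9655 + 0.1·0.0345) ≈ 0.9882

0.9882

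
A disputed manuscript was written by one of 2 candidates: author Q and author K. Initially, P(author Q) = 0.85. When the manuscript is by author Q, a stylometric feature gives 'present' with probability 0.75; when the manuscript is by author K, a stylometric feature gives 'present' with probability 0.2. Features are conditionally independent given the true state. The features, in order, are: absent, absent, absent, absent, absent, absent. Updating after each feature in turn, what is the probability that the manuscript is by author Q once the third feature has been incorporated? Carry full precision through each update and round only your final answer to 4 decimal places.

0.1474

After 'absent': P(author Q) = 0.25·0.8500 / (0.25·0.8500 + 0.8·0.1500) ≈ 0.6391
After 'absent': P(author Q) = 0.25·0.6391 / (0.25·0.6391 + 0.8·0.3609) ≈ 0.3562
After 'absent': P(author Q) = 0.25·0.3562 / (0.25·0.3562 + 0.8·0.6438) ≈ 0.1474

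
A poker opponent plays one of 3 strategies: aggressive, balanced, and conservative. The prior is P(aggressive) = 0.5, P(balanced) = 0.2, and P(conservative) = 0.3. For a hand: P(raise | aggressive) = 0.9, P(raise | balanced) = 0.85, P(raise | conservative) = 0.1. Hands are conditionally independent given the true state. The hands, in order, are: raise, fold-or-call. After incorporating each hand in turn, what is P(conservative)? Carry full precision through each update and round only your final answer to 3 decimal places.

0.277

After 'raise': normaliser = 0.9·0.5000 + 0.85·0.2000 + 0.1·0.3000; P(aggressive) ≈ 0.6923, P(balanced) ≈ 0.2615, P(conservative) ≈ 0.0462
After 'fold-or-call': normaliser = 0.1·0.6923 + 0.15·0.2615 + 0.9·0.0462; P(aggressive) ≈ 0.4615, P(balanced) ≈ 0.2615, P(conservative) ≈ 0.2769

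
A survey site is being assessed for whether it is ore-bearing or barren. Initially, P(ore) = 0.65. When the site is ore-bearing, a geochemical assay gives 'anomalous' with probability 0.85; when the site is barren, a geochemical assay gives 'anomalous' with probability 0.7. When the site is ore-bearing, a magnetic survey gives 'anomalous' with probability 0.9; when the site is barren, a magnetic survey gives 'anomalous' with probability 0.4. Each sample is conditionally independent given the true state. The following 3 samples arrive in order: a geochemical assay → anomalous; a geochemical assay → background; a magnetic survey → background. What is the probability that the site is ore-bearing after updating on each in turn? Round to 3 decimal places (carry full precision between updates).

After a geochemical assay='anomalous': P(ore) = 0.85·0.6500 / (0.85·0.6500 + 0.7·0.3500) ≈ 0.6928
After a geochemical assay='background': P(ore) = 0.15·0.6928 / (0.15·0.6928 + 0.3·0.3072) ≈ 0.5300
After a magnetic survey='background': P(ore) = 0.1·0.5300 / (0.1·0.5300 + 0.6·0.4700) ≈ 0.1582

0.158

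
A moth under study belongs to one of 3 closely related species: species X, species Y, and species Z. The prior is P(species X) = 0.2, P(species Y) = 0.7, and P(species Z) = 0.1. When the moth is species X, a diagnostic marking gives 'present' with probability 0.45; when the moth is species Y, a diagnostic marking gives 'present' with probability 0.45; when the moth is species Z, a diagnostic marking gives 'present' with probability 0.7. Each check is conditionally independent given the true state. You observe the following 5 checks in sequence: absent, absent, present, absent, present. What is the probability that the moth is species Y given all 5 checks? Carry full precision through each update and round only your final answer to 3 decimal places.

After 'absent': normaliser = 0.55·0.2000 + 0.55·0.7000 + 0.3·0.1000; P(species X) ≈ 0.2095, P(species Y) ≈ 0.7333, P(species Z) ≈ 0.0571
After 'absent': normaliser = 0.55·0.2095 + 0.55·0.7333 + 0.3·0.0571; P(species X) ≈ 0.2151, P(species Y) ≈ 0.7529, P(species Z) ≈ 0.0320
After 'present': normaliser = 0.45·0.2151 + 0.45·0.7529 + 0.7·0.0320; P(species X) ≈ 0.2114, P(species Y) ≈ 0.7397, P(species Z) ≈ 0.0489
After 'absent': normaliser = 0.55·0.2114 + 0.55·0.7397 + 0.3·0.0489; P(species X) ≈ 0.2162, P(species Y) ≈ 0.7566, P(species Z) ≈ 0.0273
After 'present': normaliser = 0.45·0.2162 + 0.45·0.7566 + 0.7·0.0273; P(species X) ≈ 0.2129, P(species Y) ≈ 0.7453, P(species Z) ≈ 0.0418

0.745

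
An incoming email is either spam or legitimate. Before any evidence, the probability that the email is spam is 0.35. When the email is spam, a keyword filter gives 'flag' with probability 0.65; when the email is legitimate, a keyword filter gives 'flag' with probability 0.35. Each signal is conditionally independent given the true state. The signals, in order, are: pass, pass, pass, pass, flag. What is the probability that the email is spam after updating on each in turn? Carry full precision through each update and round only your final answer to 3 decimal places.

0.078

After 'pass': P(spam) = 0.35·0.3500 / (0.35·0.3500 + 0.65·0.6500) ≈ 0.2248
After 'pass': P(spam) = 0.35·0.2248 / (0.35·0.2248 + 0.65·0.7752) ≈ 0.1350
After 'pass': P(spam) = 0.35·0.1350 / (0.35·0.1350 + 0.65·0.8650) ≈ 0.0775
After 'pass': P(spam) = 0.35·0.0775 / (0.35·0.0775 + 0.65·0.9225) ≈ 0.0433
After 'flag': P(spam) = 0.65·0.0433 / (0.65·0.0433 + 0.35·0.9567) ≈ 0.0775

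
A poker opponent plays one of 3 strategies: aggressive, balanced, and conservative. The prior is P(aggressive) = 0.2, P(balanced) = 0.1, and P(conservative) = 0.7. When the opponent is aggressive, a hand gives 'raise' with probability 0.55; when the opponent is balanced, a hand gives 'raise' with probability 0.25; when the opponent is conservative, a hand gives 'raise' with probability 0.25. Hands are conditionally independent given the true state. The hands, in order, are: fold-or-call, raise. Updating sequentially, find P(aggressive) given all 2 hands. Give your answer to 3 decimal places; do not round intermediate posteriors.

After 'fold-or-call': normaliser = 0.45·0.2000 + 0.75·0.1000 + 0.75·0.7000; P(aggressive) ≈ 0.1304, P(balanced) ≈ 0.1087, P(conservative) ≈ 0.7609
After 'raise': normaliser = 0.55·0.1304 + 0.25·0.1087 + 0.25·0.7609; P(aggressive) ≈ 0.2481, P(balanced) ≈ 0.0940, P(conservative) ≈ 0.6579

0.248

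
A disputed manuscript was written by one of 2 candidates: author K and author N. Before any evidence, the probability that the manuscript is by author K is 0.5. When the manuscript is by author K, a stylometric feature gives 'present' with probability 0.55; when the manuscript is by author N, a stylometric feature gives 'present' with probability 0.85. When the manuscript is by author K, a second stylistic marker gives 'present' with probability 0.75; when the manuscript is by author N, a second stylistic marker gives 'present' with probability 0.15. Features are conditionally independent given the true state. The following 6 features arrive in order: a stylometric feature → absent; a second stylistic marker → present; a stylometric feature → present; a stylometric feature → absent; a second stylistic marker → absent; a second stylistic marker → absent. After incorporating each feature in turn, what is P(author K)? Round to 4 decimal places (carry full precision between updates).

0.7158

Each posterior becomes the prior for the next update.
After a stylometric feature='absent': P(author K) = 0.45·0.5000 / (0.45·0.5000 + 0.15·0.5000) ≈ 0.7500
After a second stylistic marker='present': P(author K) = 0.75·0.7500 / (0.75·0.7500 + 0.15·0.2500) ≈ 0.9375
After a stylometric feature='present': P(author K) = 0.55·0.9375 / (0.55·0.9375 + 0.85·0.0625) ≈ 0.9066
After a stylometric feature='absent': P(author K) = 0.45·0.9066 / (0.45·0.9066 + 0.15·0.0934) ≈ 0.9668
After a second stylistic marker='absent': P(author K) = 0.25·0.9668 / (0.25·0.9668 + 0.85·0.0332) ≈ 0.8954
After a second stylistic marker='absent': P(author K) = 0.25·0.8954 / (0.25·0.8954 + 0.85·0.1046) ≈ 0.7158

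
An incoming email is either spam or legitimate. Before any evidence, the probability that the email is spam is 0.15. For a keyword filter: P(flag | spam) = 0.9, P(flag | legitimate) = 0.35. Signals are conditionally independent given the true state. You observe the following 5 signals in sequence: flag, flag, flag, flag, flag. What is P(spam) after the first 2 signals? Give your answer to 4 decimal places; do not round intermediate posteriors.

0.5385

Apply Bayes' rule sequentially, carrying P(spam) forward.
After 'flag': P(spam) = 0.9·0.1500 / (0.9·0.1500 + 0.35·0.8500) ≈ 0.3121
After 'flag': P(spam) = 0.9·0.3121 / (0.9·0.3121 + 0.35·0.6879) ≈ 0.5385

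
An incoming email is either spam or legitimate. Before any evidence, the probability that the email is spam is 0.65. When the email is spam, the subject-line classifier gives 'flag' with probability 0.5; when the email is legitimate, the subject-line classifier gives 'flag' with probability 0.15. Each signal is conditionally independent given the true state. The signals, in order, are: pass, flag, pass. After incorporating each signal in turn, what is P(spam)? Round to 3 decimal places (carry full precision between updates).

0.682

After 'pass': P(spam) = 0.5·0.6500 / (0.5·0.6500 + 0.85·0.3500) ≈ 0.5221
After 'flag': P(spam) = 0.5·0.5221 / (0.5·0.5221 + 0.15·0.4779) ≈ 0.7846
After 'pass': P(spam) = 0.5·0.7846 / (0.5·0.7846 + 0.85·0.2154) ≈ 0.6817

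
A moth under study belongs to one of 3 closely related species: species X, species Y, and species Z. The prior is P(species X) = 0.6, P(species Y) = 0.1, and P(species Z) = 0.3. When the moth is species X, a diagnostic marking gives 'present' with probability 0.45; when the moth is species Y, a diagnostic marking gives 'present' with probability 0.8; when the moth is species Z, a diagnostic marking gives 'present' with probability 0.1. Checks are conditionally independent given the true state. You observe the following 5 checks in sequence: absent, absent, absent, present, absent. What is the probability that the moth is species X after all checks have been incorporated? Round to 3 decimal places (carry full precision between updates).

0.555

Apply Bayes' rule sequentially, carrying P(species X) forward.
After 'absent': normaliser = 0.55·0.6000 + 0.2·0.1000 + 0.9·0.3000; P(species X) ≈ 0.5323, P(species Y) ≈ 0.0323, P(species Z) ≈ 0.4355
After 'absent': normaliser = 0.55·0.5323 + 0.2·0.0323 + 0.9·0.4355; P(species X) ≈ 0.4236, P(species Y) ≈ 0.0093, P(species Z) ≈ 0.5671
After 'absent': normaliser = 0.55·0.4236 + 0.2·0.0093 + 0.9·0.5671; P(species X) ≈ 0.3126, P(species Y) ≈ 0.0025, P(species Z) ≈ 0.6849
After 'present': normaliser = 0.45·0.3126 + 0.8·0.0025 + 0.1·0.6849; P(species X) ≈ 0.6662, P(species Y) ≈ 0.0095, P(species Z) ≈ 0.3243
After 'absent': normaliser = 0.55·0.6662 + 0.2·0.0095 + 0.9·0.3243; P(species X) ≈ 0.5550, P(species Y) ≈ 0.0029, P(species Z) ≈ 0.4421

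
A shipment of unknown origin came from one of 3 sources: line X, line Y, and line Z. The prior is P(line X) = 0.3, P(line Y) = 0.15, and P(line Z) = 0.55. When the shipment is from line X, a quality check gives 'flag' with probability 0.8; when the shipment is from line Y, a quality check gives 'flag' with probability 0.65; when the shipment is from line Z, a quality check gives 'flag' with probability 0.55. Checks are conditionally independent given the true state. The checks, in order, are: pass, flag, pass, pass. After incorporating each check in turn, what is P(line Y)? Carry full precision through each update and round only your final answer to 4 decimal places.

After 'pass': normaliser = 0.2·0.3000 + 0.35·0.1500 + 0.45·0.5500; P(line X) ≈ 0.1667, P(line Y) ≈ 0.1458, P(line Z) ≈ 0.6875
After 'flag': normaliser = 0.8·0.1667 + 0.65·0.1458 + 0.55·0.6875; P(line X) ≈ 0.2199, P(line Y) ≈ 0.1564, P(line Z) ≈ 0.6237
After 'pass': normaliser = 0.2·0.2199 + 0.35·0.1564 + 0.45·0.6237; P(line X) ≈ 0.1159, P(line Y) ≈ 0.1442, P(line Z) ≈ 0.7398
After 'pass': normaliser = 0.2·0.1159 + 0.35·0.1442 + 0.45·0.7398; P(line X) ≈ 0.0570, P(line Y) ≈ 0.1242, P(line Z) ≈ 0.8188

0.1242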